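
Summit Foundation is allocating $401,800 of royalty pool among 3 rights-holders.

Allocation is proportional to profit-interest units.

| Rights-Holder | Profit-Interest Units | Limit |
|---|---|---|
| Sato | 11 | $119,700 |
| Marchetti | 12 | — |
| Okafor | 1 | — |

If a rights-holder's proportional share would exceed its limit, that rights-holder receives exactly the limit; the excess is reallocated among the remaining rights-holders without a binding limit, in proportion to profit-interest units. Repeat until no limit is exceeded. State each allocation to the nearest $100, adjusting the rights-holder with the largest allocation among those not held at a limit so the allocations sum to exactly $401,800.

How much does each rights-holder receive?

Sato: $119,700 · Marchetti: $260,400 · Okafor: $21,700

Sum of profit-interest units: 24.
Proportional shares (ignoring caps): Sato 184,158.33; Marchetti 200,900.00; Okafor 16,741.67.
Cap binds for Sato ($119,700); remaining pool $282,100 reallocated over remaining profit-interest units 13.
Shares after redistribution: Marchetti 260,400.00 → $260,400; Okafor 21,700.00 → $21,700.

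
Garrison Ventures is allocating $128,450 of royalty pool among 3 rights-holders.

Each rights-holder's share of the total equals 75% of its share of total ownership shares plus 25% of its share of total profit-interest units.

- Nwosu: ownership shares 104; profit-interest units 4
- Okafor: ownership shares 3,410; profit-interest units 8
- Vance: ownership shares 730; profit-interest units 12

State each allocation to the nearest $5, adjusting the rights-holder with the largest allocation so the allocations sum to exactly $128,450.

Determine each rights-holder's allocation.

Ownership shares total 4,244; profit-interest units total 24.
Composite weights (75% ownership shares + 25% profit-interest units): Nwosu 0.0600; Okafor 0.6859; Vance 0.2540.
Proportional shares: Nwosu 7,712.85; Okafor 88,110.12; Vance 32,627.03.
At nearest $5: Nwosu $7,715; Okafor $88,110; Vance $32,625. Sum = $128,450.
No rounding difference to absorb.

Nwosu: $7,715; Okafor: $88,110; Vance: $32,625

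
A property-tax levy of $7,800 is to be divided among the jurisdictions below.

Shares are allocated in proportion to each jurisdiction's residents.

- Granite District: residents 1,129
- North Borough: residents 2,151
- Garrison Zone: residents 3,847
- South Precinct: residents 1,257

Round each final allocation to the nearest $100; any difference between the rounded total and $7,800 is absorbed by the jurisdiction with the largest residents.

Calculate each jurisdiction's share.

Sum of residents: 8,384.
Raw shares: Granite District 1,129/8,384 × $7,800 = 1,050.36; North Borough 2,151/8,384 × $7,800 = 2,001.17; Garrison Zone 3,847/8,384 × $7,800 = 3,579.03; South Precinct 1,257/8,384 × $7,800 = 1,169.44.
At nearest $100: Granite District $1,100; North Borough $2,000; Garrison Zone $3,600; South Precinct $1,200. Sum = $7,900.
Difference $7,800 − $7,900 = −$100 applied to largest residents (Garrison Zone): Garrison Zone becomes $3,500.

Granite District: $1,100; North Borough: $2,000; Garrison Zone: $3,500; South Precinct: $1,200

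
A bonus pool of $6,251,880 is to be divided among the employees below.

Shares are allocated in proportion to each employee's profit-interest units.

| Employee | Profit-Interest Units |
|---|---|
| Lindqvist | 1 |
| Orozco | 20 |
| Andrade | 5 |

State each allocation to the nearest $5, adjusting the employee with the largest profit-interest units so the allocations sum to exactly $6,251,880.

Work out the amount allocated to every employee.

Lindqvist: $240,455 · Orozco: $4,809,140 · Andrade: $1,202,285

Profit-interest units total: 1 + 20 + 5 = 26.
Unrounded shares: Lindqvist 240,456.92; Orozco 4,809,138.46; Andrade 1,202,284.62.
After rounding ($5): Lindqvist $240,455; Orozco $4,809,140; Andrade $1,202,285. Sum = $6,251,880.
Rounded total matches; no reconciliation needed.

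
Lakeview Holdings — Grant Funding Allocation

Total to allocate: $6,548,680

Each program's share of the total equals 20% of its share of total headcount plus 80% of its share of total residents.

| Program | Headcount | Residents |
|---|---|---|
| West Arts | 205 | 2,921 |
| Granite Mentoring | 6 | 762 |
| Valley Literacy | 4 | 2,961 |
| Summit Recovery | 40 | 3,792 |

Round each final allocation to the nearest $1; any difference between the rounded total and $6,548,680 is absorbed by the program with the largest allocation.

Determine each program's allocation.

Headcount total 255; residents total 10,436.
Blended shares (20% headcount + 80% residents): West Arts 0.3847; Granite Mentoring 0.0631; Valley Literacy 0.2301; Summit Recovery 0.3221.
Proportional shares: West Arts 2,519,287.17; Granite Mentoring 413,346.57; Valley Literacy 1,506,987.31; Summit Recovery 2,109,058.95.
At nearest $1: West Arts $2,519,287; Granite Mentoring $413,347; Valley Literacy $1,506,987; Summit Recovery $2,109,059. Sum = $6,548,680.
No rounding difference to absorb.

West Arts: $2,519,287 | Granite Mentoring: $413,347 | Valley Literacy: $1,506,987 | Summit Recovery: $2,109,059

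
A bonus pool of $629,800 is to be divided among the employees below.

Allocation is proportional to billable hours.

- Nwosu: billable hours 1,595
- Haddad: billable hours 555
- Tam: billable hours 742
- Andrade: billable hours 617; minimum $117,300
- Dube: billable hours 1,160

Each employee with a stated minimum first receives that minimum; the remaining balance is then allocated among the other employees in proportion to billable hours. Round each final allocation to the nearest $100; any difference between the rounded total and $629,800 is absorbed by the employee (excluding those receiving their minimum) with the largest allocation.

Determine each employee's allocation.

Nwosu: $201,800; Haddad: $70,200; Tam: $93,800; Andrade: $117,300; Dube: $146,700

Minimums first: Andrade $117,300. Remaining pool $512,500.
Remaining pool split over remaining billable hours 4,052: Nwosu 201,736.80 → $201,700; Haddad 70,196.82 → $70,200; Tam 93,848.72 → $93,800; Dube 146,717.67 → $146,700.
Rounding difference +$100 applied to Nwosu → $201,800.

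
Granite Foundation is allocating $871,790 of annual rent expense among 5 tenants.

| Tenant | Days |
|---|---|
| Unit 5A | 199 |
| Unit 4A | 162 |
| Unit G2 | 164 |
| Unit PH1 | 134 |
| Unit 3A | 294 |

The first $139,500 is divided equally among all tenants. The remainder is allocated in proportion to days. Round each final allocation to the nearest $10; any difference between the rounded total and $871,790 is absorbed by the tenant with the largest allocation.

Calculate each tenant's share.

Unit 5A: $180,810 · Unit 4A: $152,380 · Unit G2: $153,920 · Unit PH1: $130,870 · Unit 3A: $253,810

Equal tier: $139,500 ÷ 5 = $27,900 apiece.
Remainder $732,290 by days (total 953): Unit 5A 152,912.60 → $152,910; Unit 4A 124,481.62 → $124,480; Unit G2 126,018.43 → $126,020; Unit PH1 102,966.27 → $102,970; Unit 3A 225,911.08 → $225,910.
Totals: Unit 5A $27,900 + $152,910 = $180,810; Unit 4A $27,900 + $124,480 = $152,380; Unit G2 $27,900 + $126,020 = $153,920; Unit PH1 $27,900 + $102,970 = $130,870; Unit 3A $27,900 + $225,910 = $253,810.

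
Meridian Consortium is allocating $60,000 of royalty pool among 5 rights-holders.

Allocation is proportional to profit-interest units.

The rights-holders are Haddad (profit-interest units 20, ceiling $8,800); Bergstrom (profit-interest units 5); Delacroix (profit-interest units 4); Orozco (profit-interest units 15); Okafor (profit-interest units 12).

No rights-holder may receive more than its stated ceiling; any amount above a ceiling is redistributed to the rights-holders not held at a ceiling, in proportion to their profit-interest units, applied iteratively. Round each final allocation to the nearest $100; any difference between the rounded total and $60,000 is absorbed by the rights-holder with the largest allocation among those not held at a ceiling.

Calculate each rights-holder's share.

Haddad: $8,800; Bergstrom: $7,100; Delacroix: $5,700; Orozco: $21,300; Okafor: $17,100

Sum of profit-interest units: 56.
Proportional shares (ignoring caps): Haddad 21,428.57; Bergstrom 5,357.14; Delacroix 4,285.71; Orozco 16,071.43; Okafor 12,857.14.
Held at cap: Haddad ($8,800); residual $51,200 reallocated over remaining profit-interest units 36.
Remaining shares: Bergstrom 7,111.11 → $7,100; Delacroix 5,688.89 → $5,700; Orozco 21,333.33 → $21,300; Okafor 17,066.67 → $17,100.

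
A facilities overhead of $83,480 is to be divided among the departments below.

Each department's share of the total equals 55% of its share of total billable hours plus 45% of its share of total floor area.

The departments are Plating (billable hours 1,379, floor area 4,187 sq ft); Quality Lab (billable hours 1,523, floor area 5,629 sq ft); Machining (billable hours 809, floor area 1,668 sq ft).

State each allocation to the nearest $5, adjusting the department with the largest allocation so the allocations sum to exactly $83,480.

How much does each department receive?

Totals — billable hours 3,711, floor area 11,484.
Blended shares (55% billable hours + 45% floor area): Plating 0.3684; Quality Lab 0.4463; Machining 0.1853.
Raw shares: Plating 30,757.89; Quality Lab 37,256.53; Machining 15,465.57.
Rounded to nearest $5: Plating $30,760; Quality Lab $37,255; Machining $15,465. Sum = $83,480.
Rounded total matches; no reconciliation needed.

Plating: $30,760; Quality Lab: $37,255; Machining: $15,465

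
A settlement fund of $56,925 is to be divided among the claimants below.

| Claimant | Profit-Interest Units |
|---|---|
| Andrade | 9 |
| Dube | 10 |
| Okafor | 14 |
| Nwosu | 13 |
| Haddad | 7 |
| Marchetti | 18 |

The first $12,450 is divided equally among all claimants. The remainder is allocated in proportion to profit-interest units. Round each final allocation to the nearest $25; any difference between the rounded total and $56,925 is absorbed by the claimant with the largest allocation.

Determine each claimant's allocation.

Andrade: $7,725 | Dube: $8,350 | Okafor: $10,850 | Nwosu: $10,225 | Haddad: $6,450 | Marchetti: $13,325

Equal tier: $12,450 ÷ 6 = $2,075 apiece.
Remainder $44,475 by profit-interest units (total 71): Andrade 5,637.68 → $5,650; Dube 6,264.08 → $6,275; Okafor 8,769.72 → $8,775; Nwosu 8,143.31 → $8,150; Haddad 4,384.86 → $4,375; Marchetti 11,275.35 → $11,275.
Rounding difference −$25 on remainder applied to Marchetti.
Totals: Andrade $2,075 + $5,650 = $7,725; Dube $2,075 + $6,275 = $8,350; Okafor $2,075 + $8,775 = $10,850; Nwosu $2,075 + $8,150 = $10,225; Haddad $2,075 + $4,375 = $6,450; Marchetti $2,075 + $11,250 = $13,325.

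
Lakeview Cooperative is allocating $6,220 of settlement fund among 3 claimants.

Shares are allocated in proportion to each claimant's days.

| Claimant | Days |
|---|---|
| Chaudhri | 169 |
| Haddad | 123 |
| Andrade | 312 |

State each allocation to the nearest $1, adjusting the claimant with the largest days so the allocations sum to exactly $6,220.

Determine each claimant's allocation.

Total days = 169 + 123 + 312 = 604.
Pro-rata amounts: Chaudhri 1,740.36; Haddad 1,266.66; Andrade 3,212.98.
At nearest $1: Chaudhri $1,740; Haddad $1,267; Andrade $3,213. Sum = $6,220.
Sum already equals the total — no adjustment.

Chaudhri: $1,740; Haddad: $1,267; Andrade: $3,213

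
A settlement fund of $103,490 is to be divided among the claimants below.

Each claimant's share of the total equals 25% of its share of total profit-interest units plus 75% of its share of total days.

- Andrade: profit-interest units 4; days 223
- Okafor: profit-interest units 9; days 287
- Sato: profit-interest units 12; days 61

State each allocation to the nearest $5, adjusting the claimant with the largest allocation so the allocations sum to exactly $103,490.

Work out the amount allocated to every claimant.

Totals — profit-interest units 25, days 571.
Blended shares (25% profit-interest units + 75% days): Andrade 0.3329; Okafor 0.4670; Sato 0.2001.
Unrounded shares: Andrade 34,452.56; Okafor 48,326.75; Sato 20,710.69.
After rounding ($5): Andrade $34,455; Okafor $48,325; Sato $20,710. Sum = $103,490.
Rounded total matches; no reconciliation needed.

Andrade: $34,455 · Okafor: $48,325 · Sato: $20,710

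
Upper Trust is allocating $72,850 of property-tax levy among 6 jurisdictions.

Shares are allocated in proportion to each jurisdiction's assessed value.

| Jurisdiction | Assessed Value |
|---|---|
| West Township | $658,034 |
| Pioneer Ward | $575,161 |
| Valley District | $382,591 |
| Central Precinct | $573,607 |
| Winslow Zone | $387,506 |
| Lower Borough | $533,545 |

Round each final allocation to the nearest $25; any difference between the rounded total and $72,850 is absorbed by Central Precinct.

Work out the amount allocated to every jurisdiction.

West Township: $15,400; Pioneer Ward: $13,475; Valley District: $8,950; Central Precinct: $13,450; Winslow Zone: $9,075; Lower Borough: $12,500

Assessed value total: 3,110,444.
Unrounded shares: West Township 658,034/3,110,444 × $72,850 = 15,411.88; Pioneer Ward 575,161/3,110,444 × $72,850 = 13,470.90; Valley District 382,591/3,110,444 × $72,850 = 8,960.70; Central Precinct 573,607/3,110,444 × $72,850 = 13,434.50; Winslow Zone 387,506/3,110,444 × $72,850 = 9,075.81; Lower Borough 533,545/3,110,444 × $72,850 = 12,496.21.
At nearest $25: West Township $15,400; Pioneer Ward $13,475; Valley District $8,950; Central Precinct $13,425; Winslow Zone $9,075; Lower Borough $12,500. Sum = $72,825.
Difference $72,850 − $72,825 = +$25 applied to Central Precinct: Central Precinct becomes $13,450.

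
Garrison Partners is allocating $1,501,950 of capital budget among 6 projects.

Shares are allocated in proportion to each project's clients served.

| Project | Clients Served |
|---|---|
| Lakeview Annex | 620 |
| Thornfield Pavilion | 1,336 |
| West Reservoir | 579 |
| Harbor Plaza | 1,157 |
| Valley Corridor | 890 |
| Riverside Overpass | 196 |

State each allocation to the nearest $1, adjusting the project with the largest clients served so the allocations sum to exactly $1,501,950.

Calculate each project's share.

Total clients served = 620 + 1,336 + 579 + 1,157 + 890 + 196 = 4,778.
Pro-rata amounts: Lakeview Annex 194,895.14; Thornfield Pavilion 419,967.60; West Reservoir 182,006.92; Harbor Plaza 363,699.49; Valley Corridor 279,768.84; Riverside Overpass 61,612.01.
After rounding ($1): Lakeview Annex $194,895; Thornfield Pavilion $419,968; West Reservoir $182,007; Harbor Plaza $363,699; Valley Corridor $279,769; Riverside Overpass $61,612. Sum = $1,501,950.
Rounded total matches; no reconciliation needed.

Lakeview Annex: $194,895; Thornfield Pavilion: $419,968; West Reservoir: $182,007; Harbor Plaza: $363,699; Valley Corridor: $279,769; Riverside Overpass: $61,612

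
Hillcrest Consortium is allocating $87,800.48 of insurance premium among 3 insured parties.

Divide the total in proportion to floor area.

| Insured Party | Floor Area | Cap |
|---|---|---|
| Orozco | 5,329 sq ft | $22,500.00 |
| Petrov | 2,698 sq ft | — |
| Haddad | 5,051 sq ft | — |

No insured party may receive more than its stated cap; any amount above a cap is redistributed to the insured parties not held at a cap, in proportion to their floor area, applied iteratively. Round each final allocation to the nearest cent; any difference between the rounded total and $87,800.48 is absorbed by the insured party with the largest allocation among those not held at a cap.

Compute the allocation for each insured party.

Sum of floor area: 13,078.
Proportional shares (ignoring caps): Orozco 35,776.7822; Petrov 18,113.2968; Haddad 33,910.4010.
Cap binds for Orozco ($22,500.00); remaining pool $65,300.48 reallocated over remaining floor area 7,749.
Remaining shares: Petrov 22,735.9266 → $22,735.93; Haddad 42,564.5534 → $42,564.55.

Orozco: $22,500.00 | Petrov: $22,735.93 | Haddad: $42,564.55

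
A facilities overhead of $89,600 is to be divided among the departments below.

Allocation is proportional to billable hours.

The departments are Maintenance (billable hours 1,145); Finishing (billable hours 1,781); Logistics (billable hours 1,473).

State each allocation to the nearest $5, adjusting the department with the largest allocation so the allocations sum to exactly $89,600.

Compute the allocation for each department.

Maintenance: $23,320 · Finishing: $36,280 · Logistics: $30,000

Total billable hours = 4,399.
Unrounded shares: Maintenance 1,145/4,399 × $89,600 = 23,321.66; Finishing 1,781/4,399 × $89,600 = 36,275.88; Logistics 1,473/4,399 × $89,600 = 30,002.46.
Rounded to nearest $5: Maintenance $23,320; Finishing $36,275; Logistics $30,000. Sum = $89,595.
Difference $89,600 − $89,595 = +$5 applied to largest allocation (Finishing): Finishing becomes $36,280.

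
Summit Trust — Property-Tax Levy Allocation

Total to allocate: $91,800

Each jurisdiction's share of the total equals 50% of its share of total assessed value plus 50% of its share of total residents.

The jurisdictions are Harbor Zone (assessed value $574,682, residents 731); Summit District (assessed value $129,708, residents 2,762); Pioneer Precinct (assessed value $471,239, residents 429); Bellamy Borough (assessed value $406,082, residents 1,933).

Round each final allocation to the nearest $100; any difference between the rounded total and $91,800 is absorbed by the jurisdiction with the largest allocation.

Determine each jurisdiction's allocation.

Totals — assessed value 1,581,711, residents 5,855.
Composite weights (50% assessed value + 50% residents): Harbor Zone 0.2441; Summit District 0.2769; Pioneer Precinct 0.1856; Bellamy Borough 0.2934.
Unrounded shares: Harbor Zone 22,407.46; Summit District 25,416.59; Pioneer Precinct 17,038.11; Bellamy Borough 26,937.84.
At nearest $100: Harbor Zone $22,400; Summit District $25,400; Pioneer Precinct $17,000; Bellamy Borough $26,900. Sum = $91,700.
Difference $91,800 − $91,700 = +$100 applied to largest allocation (Bellamy Borough): Bellamy Borough becomes $27,000.

Harbor Zone: $22,400 | Summit District: $25,400 | Pioneer Precinct: $17,000 | Bellamy Borough: $27,000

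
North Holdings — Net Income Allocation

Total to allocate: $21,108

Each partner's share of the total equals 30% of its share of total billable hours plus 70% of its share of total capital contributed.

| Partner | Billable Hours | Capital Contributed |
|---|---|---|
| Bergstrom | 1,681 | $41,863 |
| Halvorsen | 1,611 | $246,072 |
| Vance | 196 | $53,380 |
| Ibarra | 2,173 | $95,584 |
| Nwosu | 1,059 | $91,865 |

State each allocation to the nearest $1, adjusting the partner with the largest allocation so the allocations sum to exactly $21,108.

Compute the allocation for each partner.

Billable hours total 6,720; capital contributed total 528,764.
Composite weights (30% billable hours + 70% capital contributed): Bergstrom 0.1305; Halvorsen 0.3977; Vance 0.0794; Ibarra 0.2235; Nwosu 0.1689.
Unrounded shares: Bergstrom 2,753.85; Halvorsen 8,394.23; Vance 1,676.33; Ibarra 4,718.63; Nwosu 3,564.96.
After rounding ($1): Bergstrom $2,754; Halvorsen $8,394; Vance $1,676; Ibarra $4,719; Nwosu $3,565. Sum = $21,108.
No rounding difference to absorb.

Bergstrom: $2,754; Halvorsen: $8,394; Vance: $1,676; Ibarra: $4,719; Nwosu: $3,565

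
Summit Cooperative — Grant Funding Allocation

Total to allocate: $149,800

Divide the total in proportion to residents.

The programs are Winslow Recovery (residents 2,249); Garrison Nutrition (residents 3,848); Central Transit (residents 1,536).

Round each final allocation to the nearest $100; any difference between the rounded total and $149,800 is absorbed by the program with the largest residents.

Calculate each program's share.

Winslow Recovery: $44,100; Garrison Nutrition: $75,600; Central Transit: $30,100

Total residents = 7,633.
Proportional shares: Winslow Recovery 2,249/7,633 × $149,800 = 44,137.32; Garrison Nutrition 3,848/7,633 × $149,800 = 75,518.20; Central Transit 1,536/7,633 × $149,800 = 30,144.48.
At nearest $100: Winslow Recovery $44,100; Garrison Nutrition $75,500; Central Transit $30,100. Sum = $149,700.
Difference $149,800 − $149,700 = +$100 applied to largest residents (Garrison Nutrition): Garrison Nutrition becomes $75,600.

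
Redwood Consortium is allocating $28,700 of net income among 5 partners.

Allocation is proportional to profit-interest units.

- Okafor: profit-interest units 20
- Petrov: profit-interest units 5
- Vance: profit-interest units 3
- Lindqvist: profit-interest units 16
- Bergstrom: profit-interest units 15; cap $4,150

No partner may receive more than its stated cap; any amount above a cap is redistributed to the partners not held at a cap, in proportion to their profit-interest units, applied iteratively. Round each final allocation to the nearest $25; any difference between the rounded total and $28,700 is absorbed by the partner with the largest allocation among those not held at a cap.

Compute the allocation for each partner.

Sum of profit-interest units: 59.
Unconstrained shares: Okafor 9,728.81; Petrov 2,432.20; Vance 1,459.32; Lindqvist 7,783.05; Bergstrom 7,296.61.
Capped: Bergstrom ($4,150); remaining pool $24,550 reallocated over remaining profit-interest units 44.
Redistributed shares: Okafor 11,159.09 → $11,150; Petrov 2,789.77 → $2,800; Vance 1,673.86 → $1,675; Lindqvist 8,927.27 → $8,925.

Okafor: $11,150 | Petrov: $2,800 | Vance: $1,675 | Lindqvist: $8,925 | Bergstrom: $4,150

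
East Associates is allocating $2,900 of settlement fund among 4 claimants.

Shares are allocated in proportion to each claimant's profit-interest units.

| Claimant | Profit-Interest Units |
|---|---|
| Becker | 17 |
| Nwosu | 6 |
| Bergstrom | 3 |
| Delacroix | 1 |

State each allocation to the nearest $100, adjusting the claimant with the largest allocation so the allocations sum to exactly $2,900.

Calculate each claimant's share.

Becker: $1,900 | Nwosu: $600 | Bergstrom: $300 | Delacroix: $100

Sum of profit-interest units: 27.
Raw shares: Becker 17/27 × $2,900 = 1,825.93; Nwosu 6/27 × $2,900 = 644.44; Bergstrom 3/27 × $2,900 = 322.22; Delacroix 1/27 × $2,900 = 107.41.
Rounded to nearest $100: Becker $1,800; Nwosu $600; Bergstrom $300; Delacroix $100. Sum = $2,800.
Difference $2,900 − $2,800 = +$100 applied to largest allocation (Becker): Becker becomes $1,900.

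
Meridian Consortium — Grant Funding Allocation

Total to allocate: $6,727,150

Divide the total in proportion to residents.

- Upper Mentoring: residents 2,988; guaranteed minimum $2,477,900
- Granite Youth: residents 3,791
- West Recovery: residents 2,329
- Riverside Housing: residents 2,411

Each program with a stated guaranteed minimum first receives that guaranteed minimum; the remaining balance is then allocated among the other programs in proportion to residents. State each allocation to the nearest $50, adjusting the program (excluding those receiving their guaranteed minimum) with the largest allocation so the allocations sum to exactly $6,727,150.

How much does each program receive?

Minimums first: Upper Mentoring $2,477,900. Remaining pool $4,249,250.
Remaining pool split over remaining residents 8,531: Granite Youth 1,888,278.84 → $1,888,300; West Recovery 1,160,063.68 → $1,160,050; Riverside Housing 1,200,907.48 → $1,200,900.

Upper Mentoring: $2,477,900 · Granite Youth: $1,888,300 · West Recovery: $1,160,050 · Riverside Housing: $1,200,900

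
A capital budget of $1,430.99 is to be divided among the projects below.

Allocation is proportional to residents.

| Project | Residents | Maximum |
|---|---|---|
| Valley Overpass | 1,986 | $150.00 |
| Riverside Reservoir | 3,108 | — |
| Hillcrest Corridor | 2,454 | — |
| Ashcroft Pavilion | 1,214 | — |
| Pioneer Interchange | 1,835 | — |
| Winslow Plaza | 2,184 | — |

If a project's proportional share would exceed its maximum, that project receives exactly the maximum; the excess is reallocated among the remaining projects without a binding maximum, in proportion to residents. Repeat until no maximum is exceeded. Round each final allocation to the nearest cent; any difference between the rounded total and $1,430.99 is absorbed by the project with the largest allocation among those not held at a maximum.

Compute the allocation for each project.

Valley Overpass: $150.00; Riverside Reservoir: $368.82; Hillcrest Corridor: $291.20; Ashcroft Pavilion: $144.06; Pioneer Interchange: $217.75; Winslow Plaza: $259.16

Sum of residents: 12,781.
Pro-rata shares before constraints: Valley Overpass 222.3571; Riverside Reservoir 347.9788; Hillcrest Corridor 274.7555; Ashcroft Pavilion 135.9222; Pioneer Interchange 205.4508; Winslow Plaza 244.5256.
Held at cap: Valley Overpass ($150.00); balance $1,280.99 reallocated over remaining residents 10,795.
Shares after redistribution: Riverside Reservoir 368.8112 → $368.81; Hillcrest Corridor 291.2042 → $291.20; Ashcroft Pavilion 144.0595 → $144.06; Pioneer Interchange 217.7505 → $217.75; Winslow Plaza 259.1646 → $259.16.
Rounding difference +$0.01 applied to Riverside Reservoir → $368.82.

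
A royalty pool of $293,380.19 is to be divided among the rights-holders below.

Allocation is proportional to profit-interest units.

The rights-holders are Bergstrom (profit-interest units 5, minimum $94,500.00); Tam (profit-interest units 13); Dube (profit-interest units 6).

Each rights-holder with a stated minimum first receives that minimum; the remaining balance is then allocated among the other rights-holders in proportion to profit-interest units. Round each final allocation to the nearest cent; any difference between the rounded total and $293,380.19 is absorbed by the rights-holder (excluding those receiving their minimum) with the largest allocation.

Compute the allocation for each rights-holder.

Minimums first: Bergstrom $94,500.00. Balance $198,880.19.
Balance split over remaining profit-interest units 19: Tam 136,075.9195 → $136,075.92; Dube 62,804.2705 → $62,804.27.

Bergstrom: $94,500.00; Tam: $136,075.92; Dube: $62,804.27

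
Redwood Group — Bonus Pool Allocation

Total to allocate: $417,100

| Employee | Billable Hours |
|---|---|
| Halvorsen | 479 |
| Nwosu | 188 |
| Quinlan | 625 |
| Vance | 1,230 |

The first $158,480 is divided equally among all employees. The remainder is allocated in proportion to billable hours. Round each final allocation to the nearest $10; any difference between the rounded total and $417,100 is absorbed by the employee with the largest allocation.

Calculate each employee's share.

Equal tier: $158,480 ÷ 4 = $39,620 apiece.
Remainder $258,620 by billable hours (total 2,522): Halvorsen 49,119.34 → $49,120; Nwosu 19,278.57 → $19,280; Quinlan 64,091.00 → $64,090; Vance 126,131.09 → $126,130.
Totals: Halvorsen $39,620 + $49,120 = $88,740; Nwosu $39,620 + $19,280 = $58,900; Quinlan $39,620 + $64,090 = $103,710; Vance $39,620 + $126,130 = $165,750.

Halvorsen: $88,740 | Nwosu: $58,900 | Quinlan: $103,710 | Vance: $165,750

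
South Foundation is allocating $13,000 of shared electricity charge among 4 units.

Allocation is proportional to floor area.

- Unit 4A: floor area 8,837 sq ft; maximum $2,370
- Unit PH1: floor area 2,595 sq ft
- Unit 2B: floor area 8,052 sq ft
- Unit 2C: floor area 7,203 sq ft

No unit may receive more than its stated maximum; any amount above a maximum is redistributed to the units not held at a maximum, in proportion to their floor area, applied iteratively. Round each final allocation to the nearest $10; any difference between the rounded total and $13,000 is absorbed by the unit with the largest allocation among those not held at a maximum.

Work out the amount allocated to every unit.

Unit 4A: $2,370 · Unit PH1: $1,550 · Unit 2B: $4,790 · Unit 2C: $4,290

Sum of floor area: 26,687.
Proportional shares (ignoring caps): Unit 4A 4,304.76; Unit PH1 1,264.10; Unit 2B 3,922.36; Unit 2C 3,508.79.
Cap binds for Unit 4A ($2,370); remaining pool $10,630 reallocated over remaining floor area 17,850.
Redistributed shares: Unit PH1 1,545.37 → $1,550; Unit 2B 4,795.11 → $4,800; Unit 2C 4,289.52 → $4,290.
Rounding difference −$10 applied to Unit 2B → $4,790.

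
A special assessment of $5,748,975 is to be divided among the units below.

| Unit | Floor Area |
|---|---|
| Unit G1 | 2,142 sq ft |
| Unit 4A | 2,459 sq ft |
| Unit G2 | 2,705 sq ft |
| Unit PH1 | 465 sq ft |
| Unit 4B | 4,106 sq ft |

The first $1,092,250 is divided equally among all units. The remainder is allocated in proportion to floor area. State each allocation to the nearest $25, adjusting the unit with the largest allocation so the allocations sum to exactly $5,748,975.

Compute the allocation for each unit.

Unit G1: $1,058,275 · Unit 4A: $1,182,575 · Unit G2: $1,279,025 · Unit PH1: $400,775 · Unit 4B: $1,828,325

First tranche $1,092,250 split equally: $218,450 each.
Remainder $4,656,725 by floor area (total 11,877): Unit G1 839,833.71 → $839,825; Unit 4A 964,122.82 → $964,125; Unit G2 1,060,574.31 → $1,060,575; Unit PH1 182,316.84 → $182,325; Unit 4B 1,609,877.31 → $1,609,875.
Totals: Unit G1 $218,450 + $839,825 = $1,058,275; Unit 4A $218,450 + $964,125 = $1,182,575; Unit G2 $218,450 + $1,060,575 = $1,279,025; Unit PH1 $218,450 + $182,325 = $400,775; Unit 4B $218,450 + $1,609,875 = $1,828,325.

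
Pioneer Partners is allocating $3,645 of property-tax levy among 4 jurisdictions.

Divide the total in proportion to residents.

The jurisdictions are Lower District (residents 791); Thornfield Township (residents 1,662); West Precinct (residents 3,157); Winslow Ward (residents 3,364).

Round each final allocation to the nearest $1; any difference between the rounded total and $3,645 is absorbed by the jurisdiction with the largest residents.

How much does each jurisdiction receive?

Lower District: $321 | Thornfield Township: $675 | West Precinct: $1,282 | Winslow Ward: $1,367

Combined residents = 8,974.
Unrounded shares: Lower District 791/8,974 × $3,645 = 321.28; Thornfield Township 1,662/8,974 × $3,645 = 675.06; West Precinct 3,157/8,974 × $3,645 = 1,282.29; Winslow Ward 3,364/8,974 × $3,645 = 1,366.37.
After rounding ($1): Lower District $321; Thornfield Township $675; West Precinct $1,282; Winslow Ward $1,366. Sum = $3,644.
Difference $3,645 − $3,644 = +$1 applied to largest residents (Winslow Ward): Winslow Ward becomes $1,367.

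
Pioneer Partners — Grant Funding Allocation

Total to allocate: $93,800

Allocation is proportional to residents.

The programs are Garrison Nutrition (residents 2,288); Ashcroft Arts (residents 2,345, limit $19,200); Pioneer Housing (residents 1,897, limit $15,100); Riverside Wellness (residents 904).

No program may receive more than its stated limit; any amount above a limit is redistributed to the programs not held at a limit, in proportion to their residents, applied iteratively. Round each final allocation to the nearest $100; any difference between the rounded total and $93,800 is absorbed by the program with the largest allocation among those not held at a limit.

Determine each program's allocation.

Garrison Nutrition: $42,600; Ashcroft Arts: $19,200; Pioneer Housing: $15,100; Riverside Wellness: $16,900

Sum of residents: 7,434.
Pro-rata shares before constraints: Garrison Nutrition 28,869.30; Ashcroft Arts 29,588.51; Pioneer Housing 23,935.78; Riverside Wellness 11,406.40.
Held at cap: Ashcroft Arts ($19,200), Pioneer Housing ($15,100); balance $59,500 reallocated over remaining residents 3,192.
Remaining shares: Garrison Nutrition 42,649.12 → $42,600; Riverside Wellness 16,850.88 → $16,900.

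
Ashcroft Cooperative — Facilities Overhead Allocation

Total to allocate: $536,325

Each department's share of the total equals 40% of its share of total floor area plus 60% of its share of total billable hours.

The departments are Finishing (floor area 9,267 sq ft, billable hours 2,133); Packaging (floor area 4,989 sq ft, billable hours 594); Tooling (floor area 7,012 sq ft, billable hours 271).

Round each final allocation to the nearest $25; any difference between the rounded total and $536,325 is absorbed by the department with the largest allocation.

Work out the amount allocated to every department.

Finishing: $322,425; Packaging: $114,075; Tooling: $99,825

Floor area total 21,268; billable hours total 2,998.
Blended shares (40% floor area + 60% billable hours): Finishing 0.6012; Packaging 0.2127; Tooling 0.1861.
Proportional shares: Finishing 322,424.97; Packaging 114,081.88; Tooling 99,818.15.
Rounded to nearest $25: Finishing $322,425; Packaging $114,075; Tooling $99,825. Sum = $536,325.
No rounding difference to absorb.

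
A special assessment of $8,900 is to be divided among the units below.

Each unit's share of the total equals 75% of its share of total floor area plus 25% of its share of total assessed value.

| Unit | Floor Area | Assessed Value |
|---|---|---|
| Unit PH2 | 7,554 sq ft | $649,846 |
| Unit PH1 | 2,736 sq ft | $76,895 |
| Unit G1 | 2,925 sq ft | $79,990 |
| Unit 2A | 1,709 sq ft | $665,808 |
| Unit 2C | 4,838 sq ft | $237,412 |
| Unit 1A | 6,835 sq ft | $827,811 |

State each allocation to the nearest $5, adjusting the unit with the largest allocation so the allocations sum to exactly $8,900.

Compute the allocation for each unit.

Unit PH2: $2,465; Unit PH1: $755; Unit G1: $805; Unit 2A: $1,015; Unit 2C: $1,420; Unit 1A: $2,440

Totals — floor area 26,597, assessed value 2,537,762.
Composite weights (75% floor area + 25% assessed value): Unit PH2 0.2770; Unit PH1 0.0847; Unit G1 0.0904; Unit 2A 0.1138; Unit 2C 0.1598; Unit 1A 0.2743.
Unrounded shares: Unit PH2 2,465.57; Unit PH1 754.07; Unit G1 804.21; Unit 2A 1,012.66; Unit 2C 1,422.34; Unit 1A 2,441.16.
At nearest $5: Unit PH2 $2,465; Unit PH1 $755; Unit G1 $805; Unit 2A $1,015; Unit 2C $1,420; Unit 1A $2,440. Sum = $8,900.
Rounded total matches; no reconciliation needed.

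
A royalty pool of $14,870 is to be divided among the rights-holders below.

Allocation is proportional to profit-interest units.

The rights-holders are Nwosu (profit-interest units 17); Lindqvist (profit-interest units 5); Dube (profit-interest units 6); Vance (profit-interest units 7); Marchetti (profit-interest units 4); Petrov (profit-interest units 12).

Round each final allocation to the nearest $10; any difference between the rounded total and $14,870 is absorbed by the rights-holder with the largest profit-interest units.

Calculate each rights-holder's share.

Sum of profit-interest units: 51.
Pro-rata amounts: Nwosu 17/51 × $14,870 = 4,956.67; Lindqvist 5/51 × $14,870 = 1,457.84; Dube 6/51 × $14,870 = 1,749.41; Vance 7/51 × $14,870 = 2,040.98; Marchetti 4/51 × $14,870 = 1,166.27; Petrov 12/51 × $14,870 = 3,498.82.
At nearest $10: Nwosu $4,960; Lindqvist $1,460; Dube $1,750; Vance $2,040; Marchetti $1,170; Petrov $3,500. Sum = $14,880.
Difference $14,870 − $14,880 = −$10 applied to largest profit-interest units (Nwosu): Nwosu becomes $4,950.

Nwosu: $4,950 · Lindqvist: $1,460 · Dube: $1,750 · Vance: $2,040 · Marchetti: $1,170 · Petrov: $3,500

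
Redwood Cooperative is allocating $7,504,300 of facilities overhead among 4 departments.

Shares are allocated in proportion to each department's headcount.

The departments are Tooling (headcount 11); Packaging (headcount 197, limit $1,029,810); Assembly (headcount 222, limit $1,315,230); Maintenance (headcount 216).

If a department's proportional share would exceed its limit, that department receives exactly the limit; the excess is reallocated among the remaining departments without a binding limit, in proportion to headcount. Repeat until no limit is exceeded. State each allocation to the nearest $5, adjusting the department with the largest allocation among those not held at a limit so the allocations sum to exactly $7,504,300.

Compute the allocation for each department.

Headcount total: 646.
Proportional shares (ignoring caps): Tooling 127,782.20; Packaging 2,288,463.00; Assembly 2,578,877.09; Maintenance 2,509,177.71.
Held at cap: Packaging ($1,029,810), Assembly ($1,315,230); residual $5,159,260 reallocated over remaining headcount 227.
Shares after redistribution: Tooling 250,008.19 → $250,010; Maintenance 4,909,251.81 → $4,909,250.

Tooling: $250,010; Packaging: $1,029,810; Assembly: $1,315,230; Maintenance: $4,909,250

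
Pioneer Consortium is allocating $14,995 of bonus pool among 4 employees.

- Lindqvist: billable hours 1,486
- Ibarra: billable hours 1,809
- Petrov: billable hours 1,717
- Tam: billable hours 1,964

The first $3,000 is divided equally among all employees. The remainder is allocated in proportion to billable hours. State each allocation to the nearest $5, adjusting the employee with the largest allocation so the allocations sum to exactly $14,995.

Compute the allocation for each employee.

$3,000 shared equally gives $750 per employee.
Remainder $11,995 by billable hours (total 6,976): Lindqvist 2,555.13 → $2,555; Ibarra 3,110.52 → $3,110; Petrov 2,952.32 → $2,950; Tam 3,377.03 → $3,375.
Rounding difference +$5 on remainder applied to Tam.
Totals: Lindqvist $750 + $2,555 = $3,305; Ibarra $750 + $3,110 = $3,860; Petrov $750 + $2,950 = $3,700; Tam $750 + $3,380 = $4,130.

Lindqvist: $3,305 · Ibarra: $3,860 · Petrov: $3,700 · Tam: $4,130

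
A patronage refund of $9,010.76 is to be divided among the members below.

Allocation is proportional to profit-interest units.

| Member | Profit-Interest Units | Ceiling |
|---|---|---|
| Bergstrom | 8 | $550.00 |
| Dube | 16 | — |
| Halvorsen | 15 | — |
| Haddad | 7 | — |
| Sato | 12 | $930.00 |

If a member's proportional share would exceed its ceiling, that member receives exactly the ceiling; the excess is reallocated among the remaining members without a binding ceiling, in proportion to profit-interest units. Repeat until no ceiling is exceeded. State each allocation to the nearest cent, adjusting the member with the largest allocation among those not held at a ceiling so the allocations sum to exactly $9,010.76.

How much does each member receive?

Bergstrom: $550.00; Dube: $3,170.84; Halvorsen: $2,972.67; Haddad: $1,387.25; Sato: $930.00

Combined profit-interest units = 58.
Unconstrained shares: Bergstrom 1,242.8634; Dube 2,485.7269; Halvorsen 2,330.3690; Haddad 1,087.5055; Sato 1,864.2952.
Cap binds for Bergstrom ($550.00), Sato ($930.00); balance $7,530.76 reallocated over remaining profit-interest units 38.
Shares after redistribution: Dube 3,170.8463 → $3,170.85; Halvorsen 2,972.6684 → $2,972.67; Haddad 1,387.2453 → $1,387.25.
Rounding difference −$0.01 applied to Dube → $3,170.84.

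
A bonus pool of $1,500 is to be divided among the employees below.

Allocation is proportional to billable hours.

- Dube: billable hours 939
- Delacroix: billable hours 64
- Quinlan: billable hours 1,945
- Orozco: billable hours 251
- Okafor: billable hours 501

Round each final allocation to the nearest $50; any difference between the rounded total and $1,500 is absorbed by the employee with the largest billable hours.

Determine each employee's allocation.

Dube: $400; Delacroix: $50; Quinlan: $750; Orozco: $100; Okafor: $200

Total billable hours = 3,700.
Proportional shares: Dube 939/3,700 × $1,500 = 380.68; Delacroix 64/3,700 × $1,500 = 25.95; Quinlan 1,945/3,700 × $1,500 = 788.51; Orozco 251/3,700 × $1,500 = 101.76; Okafor 501/3,700 × $1,500 = 203.11.
After rounding ($50): Dube $400; Delacroix $50; Quinlan $800; Orozco $100; Okafor $200. Sum = $1,550.
Difference $1,500 − $1,550 = −$50 applied to largest billable hours (Quinlan): Quinlan becomes $750.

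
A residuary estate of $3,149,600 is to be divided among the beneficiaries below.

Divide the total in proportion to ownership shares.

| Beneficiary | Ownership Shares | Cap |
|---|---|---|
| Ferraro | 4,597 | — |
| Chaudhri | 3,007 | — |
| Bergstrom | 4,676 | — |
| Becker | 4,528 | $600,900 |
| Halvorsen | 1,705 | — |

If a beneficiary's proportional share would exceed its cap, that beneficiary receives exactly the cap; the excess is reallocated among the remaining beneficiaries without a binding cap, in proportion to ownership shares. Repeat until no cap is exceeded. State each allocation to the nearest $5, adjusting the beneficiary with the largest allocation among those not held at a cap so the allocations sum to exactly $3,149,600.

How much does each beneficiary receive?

Ferraro: $837,780 · Chaudhri: $548,010 · Bergstrom: $852,180 · Becker: $600,900 · Halvorsen: $310,730

Total ownership shares = 18,513.
Unconstrained shares: Ferraro 782,083.47; Chaudhri 511,578.20; Bergstrom 795,523.66; Becker 770,344.56; Halvorsen 290,070.11.
Cap binds for Becker ($600,900); remaining pool $2,548,700 reallocated over remaining ownership shares 13,985.
Shares after redistribution: Ferraro 837,781.47 → $837,780; Chaudhri 548,011.51 → $548,010; Bergstrom 852,178.85 → $852,180; Halvorsen 310,728.17 → $310,730.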